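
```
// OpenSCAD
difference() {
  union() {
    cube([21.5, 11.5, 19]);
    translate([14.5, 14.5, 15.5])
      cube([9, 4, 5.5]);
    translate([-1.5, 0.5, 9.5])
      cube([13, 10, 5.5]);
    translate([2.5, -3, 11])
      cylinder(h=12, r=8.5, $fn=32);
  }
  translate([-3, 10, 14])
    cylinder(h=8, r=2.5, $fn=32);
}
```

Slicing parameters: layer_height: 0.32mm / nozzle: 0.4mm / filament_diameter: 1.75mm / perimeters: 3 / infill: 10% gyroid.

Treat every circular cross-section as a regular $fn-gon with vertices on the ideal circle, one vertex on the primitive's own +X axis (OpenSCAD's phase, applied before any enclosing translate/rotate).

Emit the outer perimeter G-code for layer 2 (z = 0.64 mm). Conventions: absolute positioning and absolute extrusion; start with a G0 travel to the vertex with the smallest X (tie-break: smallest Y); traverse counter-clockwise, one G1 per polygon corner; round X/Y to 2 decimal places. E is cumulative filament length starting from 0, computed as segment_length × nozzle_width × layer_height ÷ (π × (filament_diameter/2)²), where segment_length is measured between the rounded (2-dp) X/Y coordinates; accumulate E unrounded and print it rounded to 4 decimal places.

At z = 0.64 mm: the cube is present — its section is the full 21.5×11.5 rectangle; the cube at (14.5, 14.5) does not reach this height (z outside [15.5, 21]); the cube at (-1.5, 0.5) does not reach this height (z outside [9.5, 15]); the cylinder at (2.5, -3) is absent (z outside [11, 23]); Taking the union: only the 21.5×11.5 cube is present, so the union is just that shape — 1 connected region; the cylinder at (-3, 10) is absent (z outside [14, 22]); Taking the first minus the rest: none of the subtracted shapes is present at this height, so that combined region is unchanged — 1 connected region. The outline is a single polygon with 4 vertices. Extrusion per mm of travel: 0.4 × 0.32 / (π × 0.875²) = 0.053216. Accumulating E over each segment gives final E = 3.5123.

G0 X0.00 Y0.00 Z0.64
G1 X21.50 Y0.00 E1.1441
G1 X21.50 Y11.50 E1.7561
G1 X0.00 Y11.50 E2.9003
G1 X0.00 Y0.00 E3.5123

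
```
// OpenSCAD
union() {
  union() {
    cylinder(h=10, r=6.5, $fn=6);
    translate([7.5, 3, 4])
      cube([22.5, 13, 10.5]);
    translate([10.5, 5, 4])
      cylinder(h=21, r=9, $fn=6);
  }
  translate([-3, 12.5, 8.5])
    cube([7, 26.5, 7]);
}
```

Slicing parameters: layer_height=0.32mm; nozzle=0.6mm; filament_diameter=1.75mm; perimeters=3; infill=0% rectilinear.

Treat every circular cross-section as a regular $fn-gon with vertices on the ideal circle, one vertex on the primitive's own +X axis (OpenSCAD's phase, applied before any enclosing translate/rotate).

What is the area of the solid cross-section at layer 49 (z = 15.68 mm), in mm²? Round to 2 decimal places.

210.44 mm²

At z = 15.68 mm: the cylinder is not intersected at this z (z outside [0, 10]); the cube at (7.5, 3) is not intersected at this z (z outside [4, 14.5]); the r=9 cylinder at (10.5, 5) contributes a regular 6-gon of circumradius 9 (area = (6/2)·9.000²·sin(360°/6) = 210.44 mm²); Taking the union: only the r=9 cylinder at (10.5, 5) is present, so the union is just that shape — area = 210.44 mm²; the cube at (-3, 12.5) is absent (z outside [8.5, 15.5]); Taking the union: only that combined region is present, so the union is just that shape — area = 210.44 mm². Overall, the cross-section is a single solid region. Net area = 210.44 mm².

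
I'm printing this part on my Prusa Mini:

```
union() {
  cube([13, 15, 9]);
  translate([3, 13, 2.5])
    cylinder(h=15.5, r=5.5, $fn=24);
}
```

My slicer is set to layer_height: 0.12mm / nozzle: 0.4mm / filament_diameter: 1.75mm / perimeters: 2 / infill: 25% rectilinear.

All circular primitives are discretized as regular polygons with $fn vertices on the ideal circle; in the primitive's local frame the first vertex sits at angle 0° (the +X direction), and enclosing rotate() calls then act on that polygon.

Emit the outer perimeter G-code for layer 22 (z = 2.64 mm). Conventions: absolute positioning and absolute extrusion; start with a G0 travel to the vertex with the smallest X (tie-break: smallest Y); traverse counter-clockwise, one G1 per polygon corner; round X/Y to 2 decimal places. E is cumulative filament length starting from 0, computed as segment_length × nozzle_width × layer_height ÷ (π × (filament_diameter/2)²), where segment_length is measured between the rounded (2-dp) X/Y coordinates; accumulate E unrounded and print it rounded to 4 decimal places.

At z = 2.64 mm: the cube is present — its section is the full 13×15 rectangle; the r=5.5 cylinder at (3, 13) gives a regular 24-gon of circumradius 5.5 (constant along its height); Combining (union): the regions partially overlap (shared area 55.72 mm²), so overlapping operands fuse into one piece — 1 connected region. The outline is a single polygon with 19 vertices. Extrusion per mm of travel: 0.4 × 0.12 / (π × 0.875²) = 0.019956. Accumulating E over each segment gives final E = 1.2363.

G0 X-2.50 Y13.00 Z2.64
G1 X-2.31 Y11.58 E0.0286
G1 X-1.76 Y10.25 E0.0573
G1 X-0.89 Y9.11 E0.0859
G1 X0.00 Y8.43 E0.1083
G1 X0.00 Y0.00 E0.2765
G1 X13.00 Y0.00 E0.5359
G1 X13.00 Y15.00 E0.8353
G1 X8.07 Y15.00 E0.9337
G1 X7.76 Y15.75 E0.9499
G1 X6.89 Y16.89 E0.9785
G1 X5.75 Y17.76 E1.0071
G1 X4.42 Y18.31 E1.0358
G1 X3.00 Y18.50 E1.0644
G1 X1.58 Y18.31 E1.0930
G1 X0.25 Y17.76 E1.1217
G1 X-0.89 Y16.89 E1.1503
G1 X-1.76 Y15.75 E1.1790
G1 X-2.31 Y14.42 E1.2077
G1 X-2.50 Y13.00 E1.2363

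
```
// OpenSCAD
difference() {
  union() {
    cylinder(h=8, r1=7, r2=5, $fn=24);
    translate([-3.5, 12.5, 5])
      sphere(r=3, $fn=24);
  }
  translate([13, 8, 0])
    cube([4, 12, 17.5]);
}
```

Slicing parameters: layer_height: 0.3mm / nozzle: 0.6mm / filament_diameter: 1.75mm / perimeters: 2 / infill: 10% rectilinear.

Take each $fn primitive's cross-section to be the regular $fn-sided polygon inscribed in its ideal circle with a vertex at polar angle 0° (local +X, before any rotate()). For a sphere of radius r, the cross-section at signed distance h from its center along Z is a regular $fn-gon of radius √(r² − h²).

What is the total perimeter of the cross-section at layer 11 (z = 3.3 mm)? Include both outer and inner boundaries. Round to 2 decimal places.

At z = 3.3 mm: the cone (r1=7→r2=5) has section circumradius 6.175 here — a regular 24-gon (perimeter = 2·24·6.175·sin(180°/24) = 38.69 mm); the sphere at (-3.5, 12.5): section is a regular 24-gon, circumradius = √(r²−h²) = √(3²−1.7²) = 2.472 (perimeter = 2·24·2.472·sin(180°/24) = 15.49 mm); Combining (union): the 2 present regions are separate (no shared area or edge), so areas and boundary lengths simply add and each stays a separate island — boundary = 54.17 mm; the cube at (13, 8) (footprint 4×12) is included at this height (perimeter 32.00 mm); Taking the first minus the rest: starting from that combined region, the 4×12 cube at (13, 8) misses the remaining region (no effect) — boundary = 54.17 mm. Overall, the cross-section has 2 separate islands. Total boundary length (outer) = 54.17 mm.

54.17 mm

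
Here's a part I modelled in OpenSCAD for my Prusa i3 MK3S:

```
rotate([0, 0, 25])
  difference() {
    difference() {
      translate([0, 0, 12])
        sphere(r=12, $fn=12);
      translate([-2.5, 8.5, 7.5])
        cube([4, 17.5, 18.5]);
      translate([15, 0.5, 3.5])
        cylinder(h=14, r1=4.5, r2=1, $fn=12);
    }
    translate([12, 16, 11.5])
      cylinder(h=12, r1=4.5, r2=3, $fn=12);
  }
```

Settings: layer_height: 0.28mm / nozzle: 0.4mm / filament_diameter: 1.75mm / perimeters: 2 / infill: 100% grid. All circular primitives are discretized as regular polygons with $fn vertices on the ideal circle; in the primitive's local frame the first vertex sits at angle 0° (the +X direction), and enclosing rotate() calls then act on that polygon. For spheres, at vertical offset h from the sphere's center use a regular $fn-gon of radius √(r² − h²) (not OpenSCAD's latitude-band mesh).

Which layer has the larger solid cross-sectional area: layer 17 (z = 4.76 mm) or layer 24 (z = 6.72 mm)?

layer 24 (z = 6.72 mm)

Layer 17 (z = 4.76): the sphere: section is a regular 12-gon, circumradius = √(r²−h²) = √(12²−7.24²) = 9.570 (area = (12/2)·9.570²·sin(360°/12) = 274.75 mm²); the cube at (-2.5, 8.5) is not intersected at this z (z outside [7.5, 26]); the cone at (15, 0.5) contributes a regular 12-gon of circumradius 4.185 (interpolated between r1=4.5 and r2=1 at t=0.090) (area = (12/2)·4.185²·sin(360°/12) = 52.54 mm²); After the difference (first − rest): starting from the r=12 sphere (274.75 mm²), the cone at (15, 0.5) misses the remaining region (no effect) — area = 274.75 mm²; the cone at (12, 16) does not reach this height (z outside [11.5, 23.5]); Subtracting the remaining from the first: none of the subtracted shapes is present at this height, so that combined region is unchanged — area = 274.75 mm²; (rotated 25° about Z; rotation is an isometry so areas/perimeters/island counts are preserved). So its area = 274.75 mm². Layer 24 (z = 6.72): the sphere: section is a regular 12-gon, circumradius = √(r²−h²) = √(12²−5.28²) = 10.776 (area = (12/2)·10.776²·sin(360°/12) = 348.36 mm²); the cube at (-2.5, 8.5) does not reach this height (z outside [7.5, 26]); the cone at (15, 0.5) contributes a regular 12-gon of circumradius 3.695 (interpolated between r1=4.5 and r2=1 at t=0.230) (area = (12/2)·3.695²·sin(360°/12) = 40.96 mm²); Subtracting the remaining from the first: starting from the r=12 sphere (348.36 mm²), the cone at (15, 0.5) misses the remaining region (no effect) — area = 348.36 mm²; the cone at (12, 16) is absent (z outside [11.5, 23.5]); After the difference (first − rest): none of the subtracted shapes is present at this height, so the result so far is unchanged — area = 348.36 mm²; (rotated 25° about Z; rotation is an isometry so areas/perimeters/island counts are preserved). So its area = 348.36 mm². Layer 24 is larger (348.36 vs 274.75 mm²).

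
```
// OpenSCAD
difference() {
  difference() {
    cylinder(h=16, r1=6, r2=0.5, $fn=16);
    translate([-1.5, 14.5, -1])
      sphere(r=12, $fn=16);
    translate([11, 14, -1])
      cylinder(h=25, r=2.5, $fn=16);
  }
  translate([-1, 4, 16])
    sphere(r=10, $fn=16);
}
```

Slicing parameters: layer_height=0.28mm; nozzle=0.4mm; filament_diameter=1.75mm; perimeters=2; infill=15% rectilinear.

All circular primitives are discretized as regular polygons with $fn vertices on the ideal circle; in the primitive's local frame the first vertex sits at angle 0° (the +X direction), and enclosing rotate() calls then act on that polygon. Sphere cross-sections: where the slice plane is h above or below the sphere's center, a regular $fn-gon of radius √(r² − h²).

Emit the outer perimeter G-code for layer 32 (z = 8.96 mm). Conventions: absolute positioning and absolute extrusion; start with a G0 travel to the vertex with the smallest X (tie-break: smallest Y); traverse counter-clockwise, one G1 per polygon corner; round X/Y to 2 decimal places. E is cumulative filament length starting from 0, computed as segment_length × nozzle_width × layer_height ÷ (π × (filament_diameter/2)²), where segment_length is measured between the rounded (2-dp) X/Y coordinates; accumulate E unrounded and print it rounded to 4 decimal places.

At z = 8.96 mm: the cone (r1=6→r2=0.5) has section circumradius 2.920 here — a regular 16-gon; the r=12 sphere at (-1.5, 14.5) slices to a regular 16-gon of circumradius 6.693 (√(r²−h²) with h=9.96 from center); the r=2.5 cylinder at (11, 14) gives a regular 16-gon of circumradius 2.5 (constant along its height); Taking the first minus the rest: starting from the cone, the r=12 sphere at (-1.5, 14.5) misses the remaining region (no effect); the r=2.5 cylinder at (11, 14) misses the remaining region (no effect) — 1 connected region; the sphere at (-1, 4): section is a regular 16-gon, circumradius = √(r²−h²) = √(10²−7.04²) = 7.102; After the difference (first − rest): starting from the result so far, the r=10 sphere at (-1, 4) partially overlaps it — only the 26.08 mm² overlap (of its 154.42 mm²) is removed, clipping the outline — 1 connected region. The outline is a single polygon with 4 vertices. Extrusion per mm of travel: 0.4 × 0.28 / (π × 0.875²) = 0.046564. Accumulating E over each segment gives final E = 0.1136.

G0 X-0.04 Y-2.91 Z8.96
G1 X0.00 Y-2.92 E0.0019
G1 X1.12 Y-2.70 E0.0551
G1 X1.15 Y-2.67 E0.0570
G1 X-0.04 Y-2.91 E0.1136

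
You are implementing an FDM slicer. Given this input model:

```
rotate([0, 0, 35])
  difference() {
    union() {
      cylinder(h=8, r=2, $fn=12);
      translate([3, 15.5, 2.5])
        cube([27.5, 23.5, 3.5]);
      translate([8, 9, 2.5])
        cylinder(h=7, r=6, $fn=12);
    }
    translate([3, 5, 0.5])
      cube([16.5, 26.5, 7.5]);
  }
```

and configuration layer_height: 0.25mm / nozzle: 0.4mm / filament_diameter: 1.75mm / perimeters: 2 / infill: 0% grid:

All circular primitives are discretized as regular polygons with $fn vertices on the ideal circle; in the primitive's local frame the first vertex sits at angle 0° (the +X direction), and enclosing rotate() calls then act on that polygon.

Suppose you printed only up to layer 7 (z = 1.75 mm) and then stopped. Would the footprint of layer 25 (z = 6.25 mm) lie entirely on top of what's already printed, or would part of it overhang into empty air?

Compare the two slices. At z = 1.75: the r=2 cylinder gives a regular 12-gon of circumradius 2 (constant along its height) (area = (12/2)·2.000²·sin(360°/12) = 12.00 mm²); the cube at (3, 15.5) is not intersected at this z (z outside [2.5, 6]); the cylinder at (8, 9) does not reach this height (z outside [2.5, 9.5]); Combining (union): only the r=2 cylinder is present, so the union is just that shape — area = 12.00 mm²; the 16.5×26.5 cube at (3, 5) contributes its full rectangle (area 437.25 mm²); Taking the first minus the rest: starting from the result so far (12.00 mm²), the 16.5×26.5 cube at (3, 5) misses the remaining region (no effect) — area = 12.00 mm²; (rotated 35° about Z; rotation is an isometry so areas/perimeters/island counts are preserved). At z = 6.25: the r=2 cylinder contributes a regular 12-gon of circumradius 2 (area = (12/2)·2.000²·sin(360°/12) = 12.00 mm²); the cube at (3, 15.5) is not intersected at this z (z outside [2.5, 6]); the r=6 cylinder at (8, 9) contributes a regular 12-gon of circumradius 6 (area = (12/2)·6.000²·sin(360°/12) = 108.00 mm²); Combining (union): the 2 present regions are separate (no shared area or edge), so areas and boundary lengths simply add and each stays a separate island — area = 120.00 mm²; the 16.5×26.5 cube at (3, 5) contributes its full rectangle (area 437.25 mm²); After the difference (first − rest): starting from that combined region (120.00 mm²), the 16.5×26.5 cube at (3, 5) partially overlaps it — only the 93.35 mm² overlap (of its 437.25 mm²) is removed, clipping the outline — area = 26.65 mm²; (rotated 35° about Z; rotation is an isometry so areas/perimeters/island counts are preserved). Checking containment: at z = 6.25 the cross-section extends beyond the z = 1.75 cross-section by about 14.65 mm².

part overhangs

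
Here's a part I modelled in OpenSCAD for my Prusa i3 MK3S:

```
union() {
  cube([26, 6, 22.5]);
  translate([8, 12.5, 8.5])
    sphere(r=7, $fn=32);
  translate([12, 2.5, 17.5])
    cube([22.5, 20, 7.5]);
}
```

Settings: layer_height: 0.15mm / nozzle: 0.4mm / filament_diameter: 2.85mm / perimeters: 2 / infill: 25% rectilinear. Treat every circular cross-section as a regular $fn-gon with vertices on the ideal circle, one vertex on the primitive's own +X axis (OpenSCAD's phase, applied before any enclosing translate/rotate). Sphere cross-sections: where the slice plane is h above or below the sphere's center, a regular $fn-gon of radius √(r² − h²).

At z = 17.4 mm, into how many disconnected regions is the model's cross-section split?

At z = 17.4 mm: the cube is present — its section is the full 26×6 rectangle; the sphere at (8, 12.5) is not intersected at this z (|z−center|=8.900 > r=7); the cube at (12, 2.5) does not reach this height (z outside [17.5, 25]); Merging all regions: only the 26×6 cube is present, so the union is just that shape — 1 connected region. The result has 1 disconnected region.

1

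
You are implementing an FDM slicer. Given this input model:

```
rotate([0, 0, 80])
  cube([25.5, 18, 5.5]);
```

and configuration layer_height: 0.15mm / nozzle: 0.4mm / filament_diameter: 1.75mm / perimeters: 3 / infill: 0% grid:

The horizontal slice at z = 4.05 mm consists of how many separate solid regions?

1

At z = 4.05 mm: the cube is present — its section is the full 25.5×18 rectangle; (rotated 80° about Z; rotation is an isometry so areas/perimeters/island counts are preserved). The result has 1 disconnected region.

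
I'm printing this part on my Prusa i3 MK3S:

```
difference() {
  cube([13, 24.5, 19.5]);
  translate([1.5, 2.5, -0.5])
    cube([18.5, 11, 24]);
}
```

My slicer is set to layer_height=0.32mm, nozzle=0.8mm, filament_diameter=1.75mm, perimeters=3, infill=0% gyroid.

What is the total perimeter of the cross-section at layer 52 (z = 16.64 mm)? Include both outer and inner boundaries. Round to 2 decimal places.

98.00 mm

At z = 16.64 mm: the cube (footprint 13×24.5) is included at this height (perimeter 75.00 mm); the 18.5×11 cube at (1.5, 2.5) contributes its full rectangle (perimeter 59.00 mm); After the difference (first − rest): starting from the 13×24.5 cube, the 18.5×11 cube at (1.5, 2.5) partially overlaps it — only the 126.50 mm² overlap (of its 203.50 mm²) is removed, clipping the outline — boundary = 98.00 mm. Overall, the cross-section is a single solid region. Total boundary length (outer) = 98.00 mm.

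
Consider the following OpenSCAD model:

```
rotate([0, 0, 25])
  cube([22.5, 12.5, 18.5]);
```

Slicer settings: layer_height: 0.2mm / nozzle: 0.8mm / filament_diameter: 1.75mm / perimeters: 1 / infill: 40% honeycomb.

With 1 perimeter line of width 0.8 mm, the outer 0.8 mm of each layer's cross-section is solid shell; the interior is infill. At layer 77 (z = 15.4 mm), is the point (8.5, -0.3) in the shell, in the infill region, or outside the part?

outside

At z = 15.4 mm: the cube is present — its section is the full 22.5×12.5 rectangle; (whole slice rotated 25° about Z — lengths, areas and connectivity unchanged). Overall, the cross-section is a single solid region. Undo the 25° rotation: the query point maps to (7.577, -3.864) in the un-rotated model frame. The nearest boundary edge runs (0.00, 0.00)→(22.50, 0.00); distance from the point to it = 3.86 mm. The point is not inside any of the regions above, so it lies outside the cross-section (3.86 mm from the nearest boundary).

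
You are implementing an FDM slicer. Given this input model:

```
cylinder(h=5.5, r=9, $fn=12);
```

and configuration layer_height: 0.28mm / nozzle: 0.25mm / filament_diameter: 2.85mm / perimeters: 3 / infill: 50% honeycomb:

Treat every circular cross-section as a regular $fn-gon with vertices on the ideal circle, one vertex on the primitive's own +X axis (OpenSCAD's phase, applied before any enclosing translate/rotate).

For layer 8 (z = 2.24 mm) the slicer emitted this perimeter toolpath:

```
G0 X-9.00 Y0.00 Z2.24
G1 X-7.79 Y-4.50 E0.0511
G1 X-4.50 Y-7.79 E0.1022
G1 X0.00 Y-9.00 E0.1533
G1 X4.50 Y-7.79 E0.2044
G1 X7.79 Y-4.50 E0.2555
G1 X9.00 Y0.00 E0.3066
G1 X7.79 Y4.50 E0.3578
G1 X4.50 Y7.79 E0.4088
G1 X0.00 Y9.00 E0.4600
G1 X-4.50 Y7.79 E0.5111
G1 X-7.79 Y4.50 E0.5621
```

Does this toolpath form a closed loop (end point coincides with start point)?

Start point (G0): (-9.00, 0.00). End point (last G1): the path does not return to the start — open.

no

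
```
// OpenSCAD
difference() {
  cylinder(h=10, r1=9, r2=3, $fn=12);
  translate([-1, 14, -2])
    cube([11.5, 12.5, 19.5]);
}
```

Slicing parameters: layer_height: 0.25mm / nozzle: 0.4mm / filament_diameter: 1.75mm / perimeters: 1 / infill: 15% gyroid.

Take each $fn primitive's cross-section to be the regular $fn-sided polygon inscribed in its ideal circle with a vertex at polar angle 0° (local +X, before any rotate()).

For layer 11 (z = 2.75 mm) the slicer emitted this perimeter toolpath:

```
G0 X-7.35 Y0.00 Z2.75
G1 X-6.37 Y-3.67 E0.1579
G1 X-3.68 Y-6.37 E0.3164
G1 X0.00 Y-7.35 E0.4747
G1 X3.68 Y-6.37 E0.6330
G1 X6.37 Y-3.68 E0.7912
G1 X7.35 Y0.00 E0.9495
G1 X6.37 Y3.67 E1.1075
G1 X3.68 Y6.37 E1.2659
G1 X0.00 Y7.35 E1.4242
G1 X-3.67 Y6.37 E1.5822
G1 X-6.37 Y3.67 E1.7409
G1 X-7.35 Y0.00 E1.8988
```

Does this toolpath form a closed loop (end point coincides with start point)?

Start point (G0): (-7.35, 0.00). End point (last G1): the path returns to the start — closed.

yes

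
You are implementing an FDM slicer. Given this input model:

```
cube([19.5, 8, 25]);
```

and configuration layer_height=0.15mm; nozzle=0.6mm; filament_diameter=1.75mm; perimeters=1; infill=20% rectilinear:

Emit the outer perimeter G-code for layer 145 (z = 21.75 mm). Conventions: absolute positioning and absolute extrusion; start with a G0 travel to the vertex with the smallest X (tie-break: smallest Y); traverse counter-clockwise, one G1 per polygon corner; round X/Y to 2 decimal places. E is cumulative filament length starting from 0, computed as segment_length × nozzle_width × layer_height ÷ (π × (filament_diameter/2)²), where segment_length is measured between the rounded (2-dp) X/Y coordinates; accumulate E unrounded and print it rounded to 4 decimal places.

At z = 21.75 mm: the 19.5×8 cube contributes its full rectangle. The outline is a single polygon with 4 vertices. Extrusion per mm of travel: 0.6 × 0.15 / (π × 0.875²) = 0.037418. Accumulating E over each segment gives final E = 2.0580.

G0 X0.00 Y0.00 Z21.75
G1 X19.50 Y0.00 E0.7296
G1 X19.50 Y8.00 E1.0290
G1 X0.00 Y8.00 E1.7586
G1 X0.00 Y0.00 E2.0580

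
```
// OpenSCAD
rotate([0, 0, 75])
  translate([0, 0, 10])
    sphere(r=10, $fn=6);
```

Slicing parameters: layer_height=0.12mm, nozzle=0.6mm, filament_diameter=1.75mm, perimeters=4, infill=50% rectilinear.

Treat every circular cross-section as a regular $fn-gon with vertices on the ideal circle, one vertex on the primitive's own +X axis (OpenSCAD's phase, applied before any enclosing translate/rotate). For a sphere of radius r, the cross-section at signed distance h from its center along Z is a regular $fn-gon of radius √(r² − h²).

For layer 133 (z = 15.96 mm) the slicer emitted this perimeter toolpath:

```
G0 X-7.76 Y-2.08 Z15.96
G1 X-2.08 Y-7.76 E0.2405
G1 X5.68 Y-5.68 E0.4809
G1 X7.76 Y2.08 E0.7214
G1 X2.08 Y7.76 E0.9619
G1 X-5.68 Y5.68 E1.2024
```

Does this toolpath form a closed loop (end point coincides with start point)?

no

Start point (G0): (-7.76, -2.08). End point (last G1): the path does not return to the start — open.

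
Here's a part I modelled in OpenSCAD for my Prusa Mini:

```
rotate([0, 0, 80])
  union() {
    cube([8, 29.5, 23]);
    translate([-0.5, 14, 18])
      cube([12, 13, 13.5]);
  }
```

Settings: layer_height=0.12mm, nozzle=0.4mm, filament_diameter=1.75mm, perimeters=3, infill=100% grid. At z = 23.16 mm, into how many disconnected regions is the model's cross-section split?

1

At z = 23.16 mm: the cube is not intersected at this z (z outside [0, 23]); the cube at (-0.5, 14) is present — its section is the full 12×13 rectangle; Taking the union: only the 12×13 cube at (-0.5, 14) is present, so the union is just that shape — 1 connected region; (whole slice rotated 80° about Z — lengths, areas and connectivity unchanged). The result has 1 disconnected region.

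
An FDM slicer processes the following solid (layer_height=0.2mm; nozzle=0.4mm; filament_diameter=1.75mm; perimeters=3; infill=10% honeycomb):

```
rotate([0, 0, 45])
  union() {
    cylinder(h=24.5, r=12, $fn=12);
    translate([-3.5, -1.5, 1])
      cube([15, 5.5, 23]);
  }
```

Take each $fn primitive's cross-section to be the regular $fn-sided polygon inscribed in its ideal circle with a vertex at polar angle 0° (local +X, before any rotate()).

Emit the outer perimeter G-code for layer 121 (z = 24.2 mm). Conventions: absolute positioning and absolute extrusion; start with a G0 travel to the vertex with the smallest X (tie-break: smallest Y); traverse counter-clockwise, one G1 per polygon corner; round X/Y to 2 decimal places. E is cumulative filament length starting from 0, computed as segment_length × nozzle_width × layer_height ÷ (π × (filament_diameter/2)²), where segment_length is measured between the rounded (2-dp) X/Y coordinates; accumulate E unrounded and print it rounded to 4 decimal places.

At z = 24.2 mm: the r=12 cylinder contributes a regular 12-gon of circumradius 12; the cube at (-3.5, -1.5) does not reach this height (z outside [1, 24]); Merging all regions: only the r=12 cylinder is present, so the union is just that shape — 1 connected region; (rotated 45° about Z; rotation is an isometry so areas/perimeters/island counts are preserved). The outline is a single polygon with 12 vertices. Extrusion per mm of travel: 0.4 × 0.2 / (π × 0.875²) = 0.033260. Accumulating E over each segment gives final E = 2.4797.

G0 X-11.59 Y-3.11 Z24.20
G1 X-8.49 Y-8.49 E0.2065
G1 X-3.11 Y-11.59 E0.4130
G1 X3.11 Y-11.59 E0.6199
G1 X8.49 Y-8.49 E0.8264
G1 X11.59 Y-3.11 E1.0330
G1 X11.59 Y3.11 E1.2398
G1 X8.49 Y8.49 E1.4464
G1 X3.11 Y11.59 E1.6529
G1 X-3.11 Y11.59 E1.8598
G1 X-8.49 Y8.49 E2.0663
G1 X-11.59 Y3.11 E2.2728
G1 X-11.59 Y-3.11 E2.4797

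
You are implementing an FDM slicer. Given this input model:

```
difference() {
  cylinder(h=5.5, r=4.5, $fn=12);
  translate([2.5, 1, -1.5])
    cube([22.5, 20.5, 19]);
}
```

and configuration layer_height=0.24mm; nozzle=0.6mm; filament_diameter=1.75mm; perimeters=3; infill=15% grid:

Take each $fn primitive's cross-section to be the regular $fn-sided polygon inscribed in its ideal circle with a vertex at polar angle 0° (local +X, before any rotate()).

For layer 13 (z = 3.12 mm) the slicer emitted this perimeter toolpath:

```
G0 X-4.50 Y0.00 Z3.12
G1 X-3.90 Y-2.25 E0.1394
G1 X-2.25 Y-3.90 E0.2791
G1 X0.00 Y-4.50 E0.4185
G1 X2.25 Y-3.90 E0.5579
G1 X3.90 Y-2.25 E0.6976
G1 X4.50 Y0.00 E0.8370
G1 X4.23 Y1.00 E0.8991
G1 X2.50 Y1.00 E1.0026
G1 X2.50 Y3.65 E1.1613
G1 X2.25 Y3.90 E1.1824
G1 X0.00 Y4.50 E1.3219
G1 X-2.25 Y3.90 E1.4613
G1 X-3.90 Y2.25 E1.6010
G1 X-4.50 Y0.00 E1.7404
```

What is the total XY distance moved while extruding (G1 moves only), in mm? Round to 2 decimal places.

Sum the Euclidean lengths of each G1 segment: total = 29.07 mm.

29.07 mm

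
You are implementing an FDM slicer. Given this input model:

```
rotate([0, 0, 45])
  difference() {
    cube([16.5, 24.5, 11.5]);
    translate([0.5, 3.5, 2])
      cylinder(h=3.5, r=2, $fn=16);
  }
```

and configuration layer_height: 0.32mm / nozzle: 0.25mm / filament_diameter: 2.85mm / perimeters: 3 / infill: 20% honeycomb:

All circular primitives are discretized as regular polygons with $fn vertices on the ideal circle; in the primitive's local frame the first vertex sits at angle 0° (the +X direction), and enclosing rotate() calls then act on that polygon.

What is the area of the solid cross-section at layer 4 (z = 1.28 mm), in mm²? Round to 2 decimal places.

At z = 1.28 mm: the cube is present — its section is the full 16.5×24.5 rectangle (area 404.25 mm²); the cylinder at (0.5, 3.5) is absent (z outside [2, 5.5]); Taking the first minus the rest: none of the subtracted shapes is present at this height, so the 16.5×24.5 cube is unchanged — area = 404.25 mm²; (rotated 45° about Z; rotation is an isometry so areas/perimeters/island counts are preserved). Overall, the cross-section is a single solid region. Net area = 404.25 mm².

404.25 mm²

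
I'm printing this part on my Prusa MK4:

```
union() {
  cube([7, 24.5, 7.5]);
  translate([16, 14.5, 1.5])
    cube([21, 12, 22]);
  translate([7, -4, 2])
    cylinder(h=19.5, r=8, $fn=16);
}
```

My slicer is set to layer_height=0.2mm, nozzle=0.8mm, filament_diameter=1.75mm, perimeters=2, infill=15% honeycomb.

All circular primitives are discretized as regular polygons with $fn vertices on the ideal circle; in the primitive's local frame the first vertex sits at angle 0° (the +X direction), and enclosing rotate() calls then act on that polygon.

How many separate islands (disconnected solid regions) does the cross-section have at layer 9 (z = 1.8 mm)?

At z = 1.8 mm: the 7×24.5 cube contributes its full rectangle; the 21×12 cube at (16, 14.5) contributes its full rectangle; the cylinder at (7, -4) is not intersected at this z (z outside [2, 21.5]); Taking the union: the 2 present regions are separate (no shared area or edge), so areas and boundary lengths simply add and each stays a separate island — 2 connected regions. Overall, the cross-section has 2 separate islands. Island count = 2.

2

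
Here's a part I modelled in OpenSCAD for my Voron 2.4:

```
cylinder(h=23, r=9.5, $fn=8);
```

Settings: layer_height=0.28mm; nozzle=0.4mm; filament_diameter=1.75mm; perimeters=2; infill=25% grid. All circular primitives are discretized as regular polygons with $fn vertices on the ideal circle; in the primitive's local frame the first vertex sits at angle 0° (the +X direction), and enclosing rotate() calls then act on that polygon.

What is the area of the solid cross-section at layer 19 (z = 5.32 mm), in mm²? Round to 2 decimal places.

255.27 mm²

At z = 5.32 mm: the r=9.5 cylinder gives a regular 8-gon of circumradius 9.5 (constant along its height) (area = (8/2)·9.500²·sin(360°/8) = 255.27 mm²). Overall, the cross-section is a single solid region. Net area = 255.27 mm².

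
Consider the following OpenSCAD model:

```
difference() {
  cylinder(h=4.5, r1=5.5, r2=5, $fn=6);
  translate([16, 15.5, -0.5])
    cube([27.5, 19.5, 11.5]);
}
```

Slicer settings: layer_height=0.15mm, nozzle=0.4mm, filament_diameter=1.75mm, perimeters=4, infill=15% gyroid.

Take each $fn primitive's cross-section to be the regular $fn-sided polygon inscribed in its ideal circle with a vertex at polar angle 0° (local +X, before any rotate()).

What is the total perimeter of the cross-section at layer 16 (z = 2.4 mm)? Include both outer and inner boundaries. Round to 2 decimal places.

31.40 mm

At z = 2.4 mm: the cone: at t=0.533 of its height the radius interpolates to r₁+(r₂−r₁)t = 5.233, giving a regular 6-gon of that circumradius (perimeter = 2·6·5.233·sin(180°/6) = 31.40 mm); the cube at (16, 15.5) is present — its section is the full 27.5×19.5 rectangle (perimeter 94.00 mm); After the difference (first − rest): starting from the cone, the 27.5×19.5 cube at (16, 15.5) misses the remaining region (no effect) — boundary = 31.40 mm. Overall, the cross-section is a single solid region. Total boundary length (outer) = 31.40 mm.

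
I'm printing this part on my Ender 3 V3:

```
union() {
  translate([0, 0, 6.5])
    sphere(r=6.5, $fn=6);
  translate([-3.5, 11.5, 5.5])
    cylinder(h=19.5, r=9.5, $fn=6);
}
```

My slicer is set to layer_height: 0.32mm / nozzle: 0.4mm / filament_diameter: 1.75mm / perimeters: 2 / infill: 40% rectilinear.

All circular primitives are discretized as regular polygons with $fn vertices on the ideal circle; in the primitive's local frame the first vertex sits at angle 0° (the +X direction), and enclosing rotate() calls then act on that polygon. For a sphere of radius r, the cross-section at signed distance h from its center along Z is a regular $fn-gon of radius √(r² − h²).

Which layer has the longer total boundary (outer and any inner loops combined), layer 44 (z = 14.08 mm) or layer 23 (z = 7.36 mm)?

Layer 44 (z = 14.08): the sphere is absent (|z−center|=7.580 > r=6.5); the cylinder at (-3.5, 11.5): section is a regular 6-gon, circumradius r=9.5 (perimeter = 2·6·9.500·sin(180°/6) = 57.00 mm); Combining (union): only the r=9.5 cylinder at (-3.5, 11.5) is present, so the union is just that shape — boundary = 57.00 mm. So its perimeter = 57.00 mm. Layer 23 (z = 7.36): the r=6.5 sphere slices to a regular 6-gon of circumradius 6.443 (√(r²−h²) with h=0.86 from center) (perimeter = 2·6·6.443·sin(180°/6) = 38.66 mm); the cylinder at (-3.5, 11.5): section is a regular 6-gon, circumradius r=9.5 (perimeter = 2·6·9.500·sin(180°/6) = 57.00 mm); Combining (union): the regions partially overlap (shared area 13.39 mm²), so the edge portions inside another operand are dropped and the merged outline is re-measured after clipping — boundary = 78.72 mm. So its perimeter = 78.72 mm. Layer 23 is larger (78.72 vs 57.00 mm).

layer 23 (z = 7.36 mm)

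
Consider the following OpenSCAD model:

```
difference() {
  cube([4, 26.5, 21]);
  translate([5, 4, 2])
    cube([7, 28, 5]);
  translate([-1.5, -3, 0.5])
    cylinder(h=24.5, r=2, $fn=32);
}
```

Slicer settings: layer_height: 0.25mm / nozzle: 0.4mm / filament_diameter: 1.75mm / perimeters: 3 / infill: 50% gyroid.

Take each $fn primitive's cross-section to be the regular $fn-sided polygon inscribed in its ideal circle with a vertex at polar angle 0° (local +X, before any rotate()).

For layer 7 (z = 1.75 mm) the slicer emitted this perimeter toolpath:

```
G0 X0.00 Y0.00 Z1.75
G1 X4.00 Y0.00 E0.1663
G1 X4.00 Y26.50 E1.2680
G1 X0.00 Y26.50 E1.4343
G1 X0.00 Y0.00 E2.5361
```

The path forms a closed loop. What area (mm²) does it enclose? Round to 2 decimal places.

Apply the shoelace formula to the sequence of (X, Y) vertices; enclosed area = 106.00 mm².

106.00 mm²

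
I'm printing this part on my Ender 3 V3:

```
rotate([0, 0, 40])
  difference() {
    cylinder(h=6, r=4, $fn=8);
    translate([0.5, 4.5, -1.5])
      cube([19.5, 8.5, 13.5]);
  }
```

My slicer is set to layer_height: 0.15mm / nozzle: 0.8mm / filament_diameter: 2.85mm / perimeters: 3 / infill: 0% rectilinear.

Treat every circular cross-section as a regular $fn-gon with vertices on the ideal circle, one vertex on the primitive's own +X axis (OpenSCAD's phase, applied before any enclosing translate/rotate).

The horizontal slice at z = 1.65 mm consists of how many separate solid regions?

At z = 1.65 mm: the cylinder: section is a regular 8-gon, circumradius r=4; the 19.5×8.5 cube at (0.5, 4.5) contributes its full rectangle; Taking the first minus the rest: starting from the r=4 cylinder, the 19.5×8.5 cube at (0.5, 4.5) misses the remaining region (no effect) — 1 connected region; (whole slice rotated 40° about Z — lengths, areas and connectivity unchanged). The result has 1 disconnected region.

1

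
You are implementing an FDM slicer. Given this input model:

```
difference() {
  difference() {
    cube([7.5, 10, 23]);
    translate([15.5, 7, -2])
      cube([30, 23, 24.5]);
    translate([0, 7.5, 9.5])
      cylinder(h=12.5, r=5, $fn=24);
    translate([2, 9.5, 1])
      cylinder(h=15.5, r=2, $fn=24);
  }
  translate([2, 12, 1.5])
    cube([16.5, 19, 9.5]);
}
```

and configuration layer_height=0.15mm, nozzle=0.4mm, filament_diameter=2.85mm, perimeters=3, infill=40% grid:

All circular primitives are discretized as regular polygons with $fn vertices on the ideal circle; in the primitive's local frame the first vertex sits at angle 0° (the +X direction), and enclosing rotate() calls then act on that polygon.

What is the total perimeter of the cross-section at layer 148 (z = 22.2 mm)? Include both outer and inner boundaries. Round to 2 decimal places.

35.00 mm

At z = 22.2 mm: the cube (footprint 7.5×10) is included at this height (perimeter 35.00 mm); the 30×23 cube at (15.5, 7) contributes its full rectangle (perimeter 106.00 mm); the cylinder at (0, 7.5) is not intersected at this z (z outside [9.5, 22]); the cylinder at (2, 9.5) is absent (z outside [1, 16.5]); After the difference (first − rest): starting from the 7.5×10 cube, the 30×23 cube at (15.5, 7) misses the remaining region (no effect) — boundary = 35.00 mm; the cube at (2, 12) does not reach this height (z outside [1.5, 11]); Subtracting the remaining from the first: none of the subtracted shapes is present at this height, so the result so far is unchanged — boundary = 35.00 mm. Overall, the cross-section is a single solid region. Total boundary length (outer) = 35.00 mm.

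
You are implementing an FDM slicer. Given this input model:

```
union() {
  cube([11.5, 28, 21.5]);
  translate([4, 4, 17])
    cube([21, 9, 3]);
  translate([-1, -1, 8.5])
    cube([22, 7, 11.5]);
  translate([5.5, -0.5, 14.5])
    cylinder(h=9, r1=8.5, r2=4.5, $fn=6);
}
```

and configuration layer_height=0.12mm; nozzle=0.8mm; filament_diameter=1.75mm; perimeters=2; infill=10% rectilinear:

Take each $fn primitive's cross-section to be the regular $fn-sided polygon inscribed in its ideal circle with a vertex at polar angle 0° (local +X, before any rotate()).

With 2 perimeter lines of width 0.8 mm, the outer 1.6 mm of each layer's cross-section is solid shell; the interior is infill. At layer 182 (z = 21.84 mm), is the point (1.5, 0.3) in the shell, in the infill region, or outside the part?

At z = 21.84 mm: the cube is absent (z outside [0, 21.5]); the cube at (4, 4) does not reach this height (z outside [17, 20]); the cube at (-1, -1) is absent (z outside [8.5, 20]); the cone at (5.5, -0.5): at t=0.816 of its height the radius interpolates to r₁+(r₂−r₁)t = 5.238, giving a regular 6-gon of that circumradius; Combining (union): only the cone at (5.5, -0.5) is present, so the union is just that shape — 1 connected region. Overall, the cross-section is a single solid region. The nearest boundary edge runs (2.88, 4.04)→(0.26, -0.50); distance from the point to it = 0.67 mm. The point is inside the cross-section, 0.67 mm from the nearest boundary — within the 1.6 mm shell band (2 × 0.8).

shell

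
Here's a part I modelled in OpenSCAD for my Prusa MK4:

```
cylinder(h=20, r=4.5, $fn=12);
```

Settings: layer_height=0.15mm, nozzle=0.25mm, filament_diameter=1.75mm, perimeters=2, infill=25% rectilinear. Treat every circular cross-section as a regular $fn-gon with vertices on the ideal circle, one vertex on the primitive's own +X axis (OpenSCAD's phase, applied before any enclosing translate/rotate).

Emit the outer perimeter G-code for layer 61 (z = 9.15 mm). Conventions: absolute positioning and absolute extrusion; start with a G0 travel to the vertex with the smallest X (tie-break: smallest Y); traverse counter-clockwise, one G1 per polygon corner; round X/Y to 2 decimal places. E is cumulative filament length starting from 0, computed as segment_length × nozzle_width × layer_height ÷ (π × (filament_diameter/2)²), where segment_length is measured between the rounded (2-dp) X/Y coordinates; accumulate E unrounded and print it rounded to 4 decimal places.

G0 X-4.50 Y0.00 Z9.15
G1 X-3.90 Y-2.25 E0.0363
G1 X-2.25 Y-3.90 E0.0727
G1 X0.00 Y-4.50 E0.1090
G1 X2.25 Y-3.90 E0.1453
G1 X3.90 Y-2.25 E0.1817
G1 X4.50 Y0.00 E0.2180
G1 X3.90 Y2.25 E0.2543
G1 X2.25 Y3.90 E0.2907
G1 X0.00 Y4.50 E0.3270
G1 X-2.25 Y3.90 E0.3633
G1 X-3.90 Y2.25 E0.3997
G1 X-4.50 Y0.00 E0.4360

At z = 9.15 mm: the cylinder: section is a regular 12-gon, circumradius r=4.5. The outline is a single polygon with 12 vertices. Extrusion per mm of travel: 0.25 × 0.15 / (π × 0.875²) = 0.015591. Accumulating E over each segment gives final E = 0.4360.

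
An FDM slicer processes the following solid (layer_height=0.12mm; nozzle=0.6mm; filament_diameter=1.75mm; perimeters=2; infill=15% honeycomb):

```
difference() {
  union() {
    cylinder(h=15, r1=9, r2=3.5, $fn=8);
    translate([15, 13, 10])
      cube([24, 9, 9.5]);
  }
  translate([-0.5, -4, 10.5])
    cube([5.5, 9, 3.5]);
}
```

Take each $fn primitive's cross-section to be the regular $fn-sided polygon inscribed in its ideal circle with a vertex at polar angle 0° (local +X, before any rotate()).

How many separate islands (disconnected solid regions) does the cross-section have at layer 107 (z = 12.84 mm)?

At z = 12.84 mm: the cone (r1=9→r2=3.5) has section circumradius 4.292 here — a regular 8-gon; the 24×9 cube at (15, 13) contributes its full rectangle; Taking the union: the 2 present regions are separate (no shared area or edge), so areas and boundary lengths simply add and each stays a separate island — 2 connected regions; the cube at (-0.5, -4) is present — its section is the full 5.5×9 rectangle; Taking the first minus the rest: starting from the result so far, the 5.5×9 cube at (-0.5, -4) partially overlaps it — only the 30.04 mm² overlap (of its 49.50 mm²) is removed, clipping the outline — 2 connected regions. Overall, the cross-section has 2 separate islands. Island count = 2.

2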